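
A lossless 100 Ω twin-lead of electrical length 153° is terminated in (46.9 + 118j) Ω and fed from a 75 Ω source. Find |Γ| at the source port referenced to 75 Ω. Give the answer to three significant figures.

|Γ| ≈ 0.644

tan(βl) = -0.51
Z_in = Z_0·(Z_L + jZ_0·tanβl)/(Z_0 + jZ_L·tanβl) = 22.5 + j45.2 Ω
Γ_s = (Z_in − Z_s)/(Z_in + Z_s) = (-52.5 + j45.2)/(97.5 + j45.2), |Γ_s| = 0.644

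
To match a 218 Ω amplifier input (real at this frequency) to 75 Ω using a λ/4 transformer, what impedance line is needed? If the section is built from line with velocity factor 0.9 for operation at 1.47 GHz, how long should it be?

Z_qwt = √(Z_0·R_L) = √(75 × 218) = √16350
λ = 0.9·c/f = 0.184 m, so l = λ/4 = 0.0459 m

Z_qwt ≈ 128 Ω; length ≈ 4.59 cm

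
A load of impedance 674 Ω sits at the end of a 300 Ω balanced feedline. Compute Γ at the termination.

Γ = (Z_L − Z_0)/(Z_L + Z_0) = (674 − 300)/(674 + 300) = 374/974

Γ = 0.384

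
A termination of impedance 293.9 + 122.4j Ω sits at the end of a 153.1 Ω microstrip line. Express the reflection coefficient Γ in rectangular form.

Γ ≈ 0.363 + j0.174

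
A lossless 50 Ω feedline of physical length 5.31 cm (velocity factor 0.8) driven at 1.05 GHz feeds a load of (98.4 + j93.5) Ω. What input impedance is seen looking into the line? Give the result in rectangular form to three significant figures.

λ = v/f = 0.8·c / 1.05 GHz = 0.229 m
βl = 2π·l/λ = 2π × 0.232 = 83.6°
tan(βl) = tan(83.6°) = 8.96
Z_in = Z_0·(Z_L + jZ_0·tanβl)/(Z_0 + jZ_L·tanβl)
     = 50·(98.4 + j542)/(-788 + j882)

Z_in ≈ 14.3 − j18.4 Ω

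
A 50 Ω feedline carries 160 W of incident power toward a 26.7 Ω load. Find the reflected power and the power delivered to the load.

Γ = (26.7 − 50)/(26.7 + 50) = -0.304
|Γ|² = 0.0923
P_refl = |Γ|²·P_inc = 14.8 W, P_del = (1 − |Γ|²)·P_inc = 145 W

P_reflected ≈ 14.8 W; P_delivered ≈ 145 W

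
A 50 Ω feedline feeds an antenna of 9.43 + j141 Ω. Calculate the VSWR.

VSWR ≈ 47.6

Γ = (Z_L − Z_0)/(Z_L + Z_0) = (-40.57 + j141)/(59.43 + j141)
|Γ| = 147/153 = 0.959
VSWR = (1 + |Γ|)/(1 − |Γ|) = 1.96/0.0411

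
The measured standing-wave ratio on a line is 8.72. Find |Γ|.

|Γ| ≈ 0.794

|Γ| = (S − 1)/(S + 1) = (8.72 − 1)/(8.72 + 1) = 7.72/9.72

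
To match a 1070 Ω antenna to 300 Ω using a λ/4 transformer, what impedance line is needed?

Z_qwt = √(Z_0·R_L) = √(300 × 1070) = √321000

Z_qwt ≈ 567 Ω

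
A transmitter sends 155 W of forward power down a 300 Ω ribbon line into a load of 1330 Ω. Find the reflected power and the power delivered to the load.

P_reflected ≈ 61.9 W; P_delivered ≈ 93.1 W

Γ = (1330 − 300)/(1330 + 300) = 0.632
|Γ|² = 0.399
P_refl = |Γ|²·P_inc = 61.9 W, P_del = (1 − |Γ|²)·P_inc = 93.1 W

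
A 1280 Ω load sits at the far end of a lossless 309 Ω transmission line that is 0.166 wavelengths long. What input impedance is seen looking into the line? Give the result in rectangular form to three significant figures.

βl = 2π × 0.166 = 59.8°
tan(βl) = tan(59.8°) = 1.72
Z_in = Z_0·(Z_L + jZ_0·tanβl)/(Z_0 + jZ_L·tanβl)
     = 309·(1280 + j530)/(309 + j2200)

Z_in ≈ 98 − j166 Ω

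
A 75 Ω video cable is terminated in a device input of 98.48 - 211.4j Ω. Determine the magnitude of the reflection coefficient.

|Γ| ≈ 0.778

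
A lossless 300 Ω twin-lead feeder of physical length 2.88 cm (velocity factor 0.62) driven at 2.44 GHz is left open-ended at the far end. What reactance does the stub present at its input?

X_in ≈ 311 Ω (inductive)

λ = v/f = 0.62·c / 2.44 GHz = 0.0762 m
βl = 2π·l/λ = 2π × 0.378 = 136°
tan(βl) = -0.965
For an open-ended stub, Z_in = −jZ_0·cot(βl) = −jZ_0/tan(βl)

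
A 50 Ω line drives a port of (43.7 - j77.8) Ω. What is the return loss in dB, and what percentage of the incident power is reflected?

Γ = (-6.3 − j77.8)/(93.7 − j77.8), |Γ| = 0.641
RL = −20·log₁₀(0.641) = 3.86 dB
P_refl/P_inc = |Γ|² = 0.411

RL ≈ 3.86 dB; 41.1% of incident power reflected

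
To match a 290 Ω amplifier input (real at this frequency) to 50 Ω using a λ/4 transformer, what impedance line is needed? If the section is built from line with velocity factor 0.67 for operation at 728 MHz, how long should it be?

Z_qwt = √(Z_0·R_L) = √(50 × 290) = √14500
λ = 0.67·c/f = 0.276 m, so l = λ/4 = 0.069 m

Z_qwt ≈ 120 Ω; length ≈ 6.9 cm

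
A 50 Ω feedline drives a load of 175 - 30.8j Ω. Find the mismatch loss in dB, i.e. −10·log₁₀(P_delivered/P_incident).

Γ = (125 − j30.8)/(225 − j30.8), |Γ| = 0.567
|Γ|² = 0.321, so P_del/P_inc = 1 − |Γ|² = 0.679
ML = −10·log₁₀(1 − |Γ|²)

mismatch loss ≈ 1.68 dB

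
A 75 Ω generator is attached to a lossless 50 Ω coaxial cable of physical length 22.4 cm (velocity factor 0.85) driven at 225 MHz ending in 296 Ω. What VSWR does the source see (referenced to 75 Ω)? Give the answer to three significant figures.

VSWR ≈ 8.37

λ = v/f = 0.85·c / 225 MHz = 1.13 m
βl = 2π·l/λ = 2π × 0.198 = 71.2°
tan(βl) = 2.93
Z_in = Z_0·(Z_L + jZ_0·tanβl)/(Z_0 + jZ_L·tanβl) = 9.4 − j16.5 Ω
Γ_s = (Z_in − Z_s)/(Z_in + Z_s) = (-65.6 − j16.5)/(84.4 − j16.5), |Γ_s| = 0.787
VSWR = (1 + |Γ_s|)/(1 − |Γ_s|)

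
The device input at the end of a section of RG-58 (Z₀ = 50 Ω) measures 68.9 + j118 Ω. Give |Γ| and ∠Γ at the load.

Γ ≈ 0.713 ∠ 36.1°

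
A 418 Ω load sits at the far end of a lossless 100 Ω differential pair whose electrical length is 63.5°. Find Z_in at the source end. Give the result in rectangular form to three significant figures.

tan(βl) = tan(63.5°) = 2.01
Z_in = Z_0·(Z_L + jZ_0·tanβl)/(Z_0 + jZ_L·tanβl)
     = 100·(418 + j201)/(100 + j838)

Z_in ≈ 29.5 − j46.3 Ω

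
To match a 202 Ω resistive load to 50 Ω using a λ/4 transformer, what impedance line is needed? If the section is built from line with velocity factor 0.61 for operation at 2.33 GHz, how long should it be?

Z_qwt = √(Z_0·R_L) = √(50 × 202) = √10100
λ = 0.61·c/f = 0.0785 m, so l = λ/4 = 0.0196 m

Z_qwt ≈ 100 Ω; length ≈ 1.96 cm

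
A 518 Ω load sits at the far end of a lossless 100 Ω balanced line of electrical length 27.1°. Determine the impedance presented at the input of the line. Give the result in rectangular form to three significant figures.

Z_in ≈ 81.4 − j165 Ω

tan(βl) = tan(27.1°) = 0.512
Z_in = Z_0·(Z_L + jZ_0·tanβl)/(Z_0 + jZ_L·tanβl)
     = 100·(518 + j51.2)/(100 + j265)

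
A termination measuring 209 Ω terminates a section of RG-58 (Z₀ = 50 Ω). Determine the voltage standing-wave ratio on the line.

Γ = (209 − 50)/(209 + 50) = 0.614
VSWR = (1 + 0.614)/(1 − 0.614)

VSWR ≈ 4.18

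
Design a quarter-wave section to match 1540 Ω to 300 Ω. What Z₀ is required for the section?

Z_qwt ≈ 680 Ω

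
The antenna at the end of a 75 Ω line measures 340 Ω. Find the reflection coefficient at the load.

Γ = (Z_L − Z_0)/(Z_L + Z_0) = (340 − 75)/(340 + 75) = 265/415

Γ = 0.639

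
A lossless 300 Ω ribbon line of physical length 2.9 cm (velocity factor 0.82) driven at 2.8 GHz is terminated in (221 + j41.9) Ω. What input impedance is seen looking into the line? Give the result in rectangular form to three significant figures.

λ = v/f = 0.82·c / 2.8 GHz = 0.0879 m
βl = 2π·l/λ = 2π × 0.33 = 119°
tan(βl) = tan(119°) = -1.82
Z_in = Z_0·(Z_L + jZ_0·tanβl)/(Z_0 + jZ_L·tanβl)
     = 300·(221 − j503)/(376 − j402)

Z_in ≈ 283 − j99.6 Ω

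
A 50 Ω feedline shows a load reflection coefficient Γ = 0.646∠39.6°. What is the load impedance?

Z_L ≈ 69.1 + j97.6 Ω

Z_L = Z_0·(1 + Γ)/(1 − Γ) = 50·(1.5 + j0.412)/(0.502 − j0.412)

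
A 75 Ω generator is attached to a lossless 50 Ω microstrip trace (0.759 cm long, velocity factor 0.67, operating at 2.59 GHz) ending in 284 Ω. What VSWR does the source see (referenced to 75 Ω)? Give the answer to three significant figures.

VSWR ≈ 5.39

λ = v/f = 0.67·c / 2.59 GHz = 0.0776 m
βl = 2π·l/λ = 2π × 0.0978 = 35.2°
tan(βl) = 0.706
Z_in = Z_0·(Z_L + jZ_0·tanβl)/(Z_0 + jZ_L·tanβl) = 24.9 − j64.6 Ω
Γ_s = (Z_in − Z_s)/(Z_in + Z_s) = (-50.1 − j64.6)/(99.9 − j64.6), |Γ_s| = 0.687
VSWR = (1 + |Γ_s|)/(1 − |Γ_s|)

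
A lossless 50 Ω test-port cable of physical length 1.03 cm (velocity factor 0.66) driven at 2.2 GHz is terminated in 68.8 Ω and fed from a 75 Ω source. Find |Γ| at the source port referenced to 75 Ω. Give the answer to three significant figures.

λ = v/f = 0.66·c / 2.2 GHz = 0.09 m
βl = 2π·l/λ = 2π × 0.114 = 41.2°
tan(βl) = 0.875
Z_in = Z_0·(Z_L + jZ_0·tanβl)/(Z_0 + jZ_L·tanβl) = 49.6 − j16 Ω
Γ_s = (Z_in − Z_s)/(Z_in + Z_s) = (-25.4 − j16)/(125 − j16), |Γ_s| = 0.239

|Γ| ≈ 0.239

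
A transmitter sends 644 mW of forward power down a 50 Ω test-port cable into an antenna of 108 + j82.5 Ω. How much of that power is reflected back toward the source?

|Γ| = |(58 + j82.5)/(158 + j82.5)| = 0.566
|Γ|² = 0.32
P_refl = |Γ|²·P_inc = 206 mW, P_del = (1 − |Γ|²)·P_inc = 438 mW

P_reflected ≈ 206 mW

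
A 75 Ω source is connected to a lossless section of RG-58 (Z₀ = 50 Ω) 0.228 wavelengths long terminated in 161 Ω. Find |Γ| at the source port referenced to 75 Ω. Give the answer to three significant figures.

βl = 2π × 0.228 = 82.1°
tan(βl) = 7.19
Z_in = Z_0·(Z_L + jZ_0·tanβl)/(Z_0 + jZ_L·tanβl) = 15.8 − j6.27 Ω
Γ_s = (Z_in − Z_s)/(Z_in + Z_s) = (-59.2 − j6.27)/(90.8 − j6.27), |Γ_s| = 0.654

|Γ| ≈ 0.654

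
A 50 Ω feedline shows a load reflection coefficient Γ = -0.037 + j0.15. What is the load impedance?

Z_L = Z_0·(1 + Γ)/(1 − Γ) = 50·(0.963 + j0.15)/(1.04 − j0.15)

Z_L ≈ 44.5 + j13.7 Ω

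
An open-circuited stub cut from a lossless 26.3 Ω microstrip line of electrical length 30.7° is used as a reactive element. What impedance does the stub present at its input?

Z_in ≈ −j44.3 Ω

tan(βl) = 0.594
For an open-circuited stub, Z_in = −jZ_0·cot(βl) = −jZ_0/tan(βl)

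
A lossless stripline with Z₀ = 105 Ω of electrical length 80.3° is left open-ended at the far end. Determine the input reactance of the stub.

X_in ≈ -17.9 Ω (capacitive)

tan(βl) = 5.85
For an open-ended stub, Z_in = −jZ_0·cot(βl) = −jZ_0/tan(βl)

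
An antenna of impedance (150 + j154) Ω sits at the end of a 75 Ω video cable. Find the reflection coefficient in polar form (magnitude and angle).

Γ ≈ 0.628 ∠ 29.6°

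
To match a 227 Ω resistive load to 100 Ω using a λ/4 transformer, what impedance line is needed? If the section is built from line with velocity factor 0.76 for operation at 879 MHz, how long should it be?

Z_qwt = √(Z_0·R_L) = √(100 × 227) = √22700
λ = 0.76·c/f = 0.259 m, so l = λ/4 = 0.0648 m

Z_qwt ≈ 151 Ω; length ≈ 6.48 cm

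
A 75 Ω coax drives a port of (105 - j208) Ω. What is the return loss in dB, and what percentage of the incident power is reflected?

RL ≈ 2.34 dB; 58.4% of incident power reflected

Γ = (30 − j208)/(180 − j208), |Γ| = 0.764
RL = −20·log₁₀(0.764) = 2.34 dB
P_refl/P_inc = |Γ|² = 0.584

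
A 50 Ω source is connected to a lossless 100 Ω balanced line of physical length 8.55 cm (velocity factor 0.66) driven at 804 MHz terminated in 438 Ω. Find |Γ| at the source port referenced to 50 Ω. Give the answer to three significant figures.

|Γ| ≈ 0.634

λ = v/f = 0.66·c / 804 MHz = 0.246 m
βl = 2π·l/λ = 2π × 0.347 = 125°
tan(βl) = -1.43
Z_in = Z_0·(Z_L + jZ_0·tanβl)/(Z_0 + jZ_L·tanβl) = 33.2 + j64.7 Ω
Γ_s = (Z_in − Z_s)/(Z_in + Z_s) = (-16.8 + j64.7)/(83.2 + j64.7), |Γ_s| = 0.634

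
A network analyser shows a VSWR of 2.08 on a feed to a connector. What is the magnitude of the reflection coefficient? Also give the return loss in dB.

|Γ| = (S − 1)/(S + 1) = (2.08 − 1)/(2.08 + 1) = 1.08/3.08
RL = −20·log₁₀|Γ| = −20·log₁₀(0.351)

|Γ| ≈ 0.351; return loss ≈ 9.1 dB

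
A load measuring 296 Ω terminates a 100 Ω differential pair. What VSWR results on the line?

For a purely resistive load, VSWR = R_L/Z_0 or Z_0/R_L (whichever > 1) = 296/100

VSWR ≈ 2.96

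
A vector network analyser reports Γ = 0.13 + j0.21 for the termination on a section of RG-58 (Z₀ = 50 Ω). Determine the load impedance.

Z_L = Z_0·(1 + Γ)/(1 − Γ) = 50·(1.13 + j0.21)/(0.87 − j0.21)

Z_L ≈ 58.6 + j26.2 Ω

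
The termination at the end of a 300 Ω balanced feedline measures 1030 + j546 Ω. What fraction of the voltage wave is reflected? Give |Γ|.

|Γ| ≈ 0.634

Γ = (Z_L − Z_0)/(Z_L + Z_0) = (730 + j546)/(1330 + j546)
|Γ| = 912/1440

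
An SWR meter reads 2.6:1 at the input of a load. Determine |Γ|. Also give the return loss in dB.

|Γ| ≈ 0.444; return loss ≈ 7.04 dB

|Γ| = (S − 1)/(S + 1) = (2.6 − 1)/(2.6 + 1) = 1.6/3.6
RL = −20·log₁₀|Γ| = −20·log₁₀(0.444)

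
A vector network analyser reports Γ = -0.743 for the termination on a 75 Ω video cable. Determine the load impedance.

Z_L = Z_0·(1 + Γ)/(1 − Γ) = 75·(0.257)/(1.74)

Z_L ≈ 11.1 Ω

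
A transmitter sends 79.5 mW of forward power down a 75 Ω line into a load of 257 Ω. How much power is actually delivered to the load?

Γ = (257 − 75)/(257 + 75) = 0.548
|Γ|² = 0.301
P_refl = |Γ|²·P_inc = 23.9 mW, P_del = (1 − |Γ|²)·P_inc = 55.6 mW

P_delivered ≈ 55.6 mW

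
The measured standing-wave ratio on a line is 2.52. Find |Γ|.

|Γ| ≈ 0.432

|Γ| = (S − 1)/(S + 1) = (2.52 − 1)/(2.52 + 1) = 1.52/3.52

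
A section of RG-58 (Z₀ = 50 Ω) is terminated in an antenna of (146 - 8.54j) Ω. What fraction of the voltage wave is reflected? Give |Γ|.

Γ = (Z_L − Z_0)/(Z_L + Z_0) = (96 − j8.54)/(196 − j8.54)
|Γ| = 96.4/196

|Γ| ≈ 0.491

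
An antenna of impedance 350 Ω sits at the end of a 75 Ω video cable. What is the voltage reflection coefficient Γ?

Γ = (Z_L − Z_0)/(Z_L + Z_0) = (350 − 75)/(350 + 75) = 275/425

Γ = 0.647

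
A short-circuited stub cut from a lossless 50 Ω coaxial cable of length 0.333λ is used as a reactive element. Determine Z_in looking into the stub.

Z_in ≈ −j87 Ω

βl = 2π × 0.333 = 120°
tan(βl) = -1.74
For a short-circuited stub, Z_in = jZ_0·tan(βl)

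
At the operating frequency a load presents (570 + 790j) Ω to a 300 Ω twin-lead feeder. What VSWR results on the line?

Γ = (Z_L − Z_0)/(Z_L + Z_0) = (270 + j790)/(870 + j790)
|Γ| = 835/1180 = 0.71
VSWR = (1 + |Γ|)/(1 − |Γ|) = 1.71/0.29

VSWR ≈ 5.91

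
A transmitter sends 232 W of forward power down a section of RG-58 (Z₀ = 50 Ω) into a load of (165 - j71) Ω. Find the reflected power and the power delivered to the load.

P_reflected ≈ 82.7 W; P_delivered ≈ 149 W

|Γ| = |(115 − j71)/(215 − j71)| = 0.597
|Γ|² = 0.356
P_refl = |Γ|²·P_inc = 82.7 W, P_del = (1 − |Γ|²)·P_inc = 149 W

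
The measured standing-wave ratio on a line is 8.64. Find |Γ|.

|Γ| ≈ 0.793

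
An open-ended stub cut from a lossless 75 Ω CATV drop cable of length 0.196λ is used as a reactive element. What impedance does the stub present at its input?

βl = 2π × 0.196 = 70.6°
tan(βl) = 2.83
For an open-ended stub, Z_in = −jZ_0·cot(βl) = −jZ_0/tan(βl)

Z_in ≈ −j26.5 Ω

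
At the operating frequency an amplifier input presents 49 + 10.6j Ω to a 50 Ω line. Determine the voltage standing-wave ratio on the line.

VSWR ≈ 1.24

Γ = (Z_L − Z_0)/(Z_L + Z_0) = (-1 + j10.6)/(99 + j10.6)
|Γ| = 10.6/99.6 = 0.107
VSWR = (1 + |Γ|)/(1 − |Γ|) = 1.11/0.893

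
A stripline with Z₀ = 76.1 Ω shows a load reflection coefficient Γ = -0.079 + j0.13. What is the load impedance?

Z_L = Z_0·(1 + Γ)/(1 − Γ) = 76.1·(0.921 + j0.13)/(1.08 − j0.13)

Z_L ≈ 62.9 + j16.8 Ω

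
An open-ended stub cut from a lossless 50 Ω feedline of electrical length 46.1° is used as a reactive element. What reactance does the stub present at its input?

X_in ≈ -48.1 Ω (capacitive)

tan(βl) = 1.04
For an open-ended stub, Z_in = −jZ_0·cot(βl) = −jZ_0/tan(βl)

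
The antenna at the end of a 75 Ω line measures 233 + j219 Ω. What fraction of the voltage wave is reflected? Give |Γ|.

Γ = (Z_L − Z_0)/(Z_L + Z_0) = (158 + j219)/(308 + j219)
|Γ| = 270/378

|Γ| ≈ 0.715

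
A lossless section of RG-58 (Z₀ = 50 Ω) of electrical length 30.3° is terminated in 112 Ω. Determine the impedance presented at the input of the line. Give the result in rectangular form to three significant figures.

tan(βl) = tan(30.3°) = 0.584
Z_in = Z_0·(Z_L + jZ_0·tanβl)/(Z_0 + jZ_L·tanβl)
     = 50·(112 + j29.2)/(50 + j65.4)

Z_in ≈ 55.4 − j43.3 Ω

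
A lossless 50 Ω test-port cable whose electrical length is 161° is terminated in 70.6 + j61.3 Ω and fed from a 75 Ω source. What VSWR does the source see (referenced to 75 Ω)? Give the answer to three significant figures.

tan(βl) = -0.344
Z_in = Z_0·(Z_L + jZ_0·tanβl)/(Z_0 + jZ_L·tanβl) = 35 + j42.9 Ω
Γ_s = (Z_in − Z_s)/(Z_in + Z_s) = (-40 + j42.9)/(110 + j42.9), |Γ_s| = 0.497
VSWR = (1 + |Γ_s|)/(1 − |Γ_s|)

VSWR ≈ 2.98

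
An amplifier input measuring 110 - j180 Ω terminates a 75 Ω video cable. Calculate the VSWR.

VSWR ≈ 5.91

Γ = (Z_L − Z_0)/(Z_L + Z_0) = (35 − j180)/(185 − j180)
|Γ| = 183/258 = 0.71
VSWR = (1 + |Γ|)/(1 − |Γ|) = 1.71/0.29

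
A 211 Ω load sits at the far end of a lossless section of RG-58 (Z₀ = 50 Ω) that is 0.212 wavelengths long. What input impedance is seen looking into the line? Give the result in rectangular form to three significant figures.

Z_in ≈ 12.5 − j11.4 Ω

βl = 2π × 0.212 = 76.3°
tan(βl) = tan(76.3°) = 4.11
Z_in = Z_0·(Z_L + jZ_0·tanβl)/(Z_0 + jZ_L·tanβl)
     = 50·(211 + j205)/(50 + j867)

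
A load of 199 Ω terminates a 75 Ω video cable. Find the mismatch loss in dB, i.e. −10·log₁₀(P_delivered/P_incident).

mismatch loss ≈ 0.995 dB

Γ = (199 − 75)/(199 + 75) = 0.453
|Γ|² = 0.205, so P_del/P_inc = 1 − |Γ|² = 0.795
ML = −10·log₁₀(1 − |Γ|²)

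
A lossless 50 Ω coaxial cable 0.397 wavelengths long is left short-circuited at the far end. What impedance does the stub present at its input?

Z_in ≈ −j37.8 Ω

βl = 2π × 0.397 = 143°
tan(βl) = -0.756
For a short-circuited stub, Z_in = jZ_0·tan(βl)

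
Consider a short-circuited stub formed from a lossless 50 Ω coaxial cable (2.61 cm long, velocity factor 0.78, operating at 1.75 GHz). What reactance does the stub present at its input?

X_in ≈ 139 Ω (inductive)

λ = v/f = 0.78·c / 1.75 GHz = 0.134 m
βl = 2π·l/λ = 2π × 0.195 = 70.3°
tan(βl) = 2.79
For a short-circuited stub, Z_in = jZ_0·tan(βl)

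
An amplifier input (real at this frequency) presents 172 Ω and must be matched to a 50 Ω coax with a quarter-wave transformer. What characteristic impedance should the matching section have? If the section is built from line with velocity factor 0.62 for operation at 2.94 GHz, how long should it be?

Z_qwt ≈ 92.7 Ω; length ≈ 1.58 cm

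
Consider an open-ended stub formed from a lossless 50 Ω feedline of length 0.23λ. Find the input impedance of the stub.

Z_in ≈ −j6.32 Ω

βl = 2π × 0.23 = 82.8°
tan(βl) = 7.92
For an open-ended stub, Z_in = −jZ_0·cot(βl) = −jZ_0/tan(βl)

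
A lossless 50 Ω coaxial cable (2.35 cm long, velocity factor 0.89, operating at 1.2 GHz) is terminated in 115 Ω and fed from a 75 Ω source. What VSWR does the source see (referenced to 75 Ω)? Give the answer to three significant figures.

λ = v/f = 0.89·c / 1.2 GHz = 0.223 m
βl = 2π·l/λ = 2π × 0.106 = 38°
tan(βl) = 0.782
Z_in = Z_0·(Z_L + jZ_0·tanβl)/(Z_0 + jZ_L·tanβl) = 43.8 − j39.6 Ω
Γ_s = (Z_in − Z_s)/(Z_in + Z_s) = (-31.2 − j39.6)/(119 − j39.6), |Γ_s| = 0.403
VSWR = (1 + |Γ_s|)/(1 − |Γ_s|)

VSWR ≈ 2.35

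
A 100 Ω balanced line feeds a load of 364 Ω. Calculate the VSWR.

Γ = (364 − 100)/(364 + 100) = 0.569
VSWR = (1 + 0.569)/(1 − 0.569)

VSWR ≈ 3.64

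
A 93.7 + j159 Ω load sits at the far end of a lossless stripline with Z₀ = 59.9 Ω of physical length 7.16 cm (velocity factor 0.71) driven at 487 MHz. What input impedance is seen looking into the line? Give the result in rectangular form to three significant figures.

λ = v/f = 0.71·c / 487 MHz = 0.437 m
βl = 2π·l/λ = 2π × 0.164 = 58.9°
tan(βl) = tan(58.9°) = 1.66
Z_in = Z_0·(Z_L + jZ_0·tanβl)/(Z_0 + jZ_L·tanβl)
     = 59.9·(93.7 + j258)/(-204 + j156)

Z_in ≈ 19.2 − j61.2 Ω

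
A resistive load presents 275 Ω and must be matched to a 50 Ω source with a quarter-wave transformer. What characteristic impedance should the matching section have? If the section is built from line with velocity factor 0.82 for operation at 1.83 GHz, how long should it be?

Z_qwt ≈ 117 Ω; length ≈ 3.36 cm

Z_qwt = √(Z_0·R_L) = √(50 × 275) = √13750
λ = 0.82·c/f = 0.134 m, so l = λ/4 = 0.0336 m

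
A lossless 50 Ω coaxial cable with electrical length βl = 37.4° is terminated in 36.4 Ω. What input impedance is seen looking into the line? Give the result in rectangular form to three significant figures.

tan(βl) = tan(37.4°) = 0.765
Z_in = Z_0·(Z_L + jZ_0·tanβl)/(Z_0 + jZ_L·tanβl)
     = 50·(36.4 + j38.2)/(50 + j27.8)

Z_in ≈ 44 + j13.7 Ω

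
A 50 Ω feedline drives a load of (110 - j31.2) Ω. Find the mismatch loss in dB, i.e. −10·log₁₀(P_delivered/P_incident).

mismatch loss ≈ 0.82 dB

Γ = (60 − j31.2)/(160 − j31.2), |Γ| = 0.415
|Γ|² = 0.172, so P_del/P_inc = 1 − |Γ|² = 0.828
ML = −10·log₁₀(1 − |Γ|²)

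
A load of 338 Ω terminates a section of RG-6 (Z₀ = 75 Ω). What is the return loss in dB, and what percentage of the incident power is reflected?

Γ = (338 − 75)/(338 + 75) = 0.637
RL = −20·log₁₀(0.637) = 3.92 dB
P_refl/P_inc = |Γ|² = 0.406

RL ≈ 3.92 dB; 40.6% of incident power reflected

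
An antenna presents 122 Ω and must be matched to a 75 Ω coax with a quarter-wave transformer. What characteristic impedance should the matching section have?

Z_qwt ≈ 95.7 Ω

Z_qwt = √(Z_0·R_L) = √(75 × 122) = √9150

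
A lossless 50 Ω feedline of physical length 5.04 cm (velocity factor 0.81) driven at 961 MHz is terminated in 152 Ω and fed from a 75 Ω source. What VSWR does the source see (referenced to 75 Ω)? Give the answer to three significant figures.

VSWR ≈ 4.33

λ = v/f = 0.81·c / 961 MHz = 0.253 m
βl = 2π·l/λ = 2π × 0.199 = 71.8°
tan(βl) = 3.03
Z_in = Z_0·(Z_L + jZ_0·tanβl)/(Z_0 + jZ_L·tanβl) = 18 − j14.5 Ω
Γ_s = (Z_in − Z_s)/(Z_in + Z_s) = (-57 − j14.5)/(93 − j14.5), |Γ_s| = 0.625
VSWR = (1 + |Γ_s|)/(1 − |Γ_s|)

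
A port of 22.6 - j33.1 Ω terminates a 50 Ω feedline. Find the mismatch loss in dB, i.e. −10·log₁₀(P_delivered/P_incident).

Γ = (-27.4 − j33.1)/(72.6 − j33.1), |Γ| = 0.539
|Γ|² = 0.29, so P_del/P_inc = 1 − |Γ|² = 0.71
ML = −10·log₁₀(1 − |Γ|²)

mismatch loss ≈ 1.49 dB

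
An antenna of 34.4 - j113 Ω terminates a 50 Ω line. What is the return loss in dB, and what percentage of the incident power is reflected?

RL ≈ 1.84 dB; 65.4% of incident power reflected

Γ = (-15.6 − j113)/(84.4 − j113), |Γ| = 0.809
RL = −20·log₁₀(0.809) = 1.84 dB
P_refl/P_inc = |Γ|² = 0.654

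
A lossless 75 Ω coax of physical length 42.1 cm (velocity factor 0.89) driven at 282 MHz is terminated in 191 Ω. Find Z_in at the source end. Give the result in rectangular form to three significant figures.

λ = v/f = 0.89·c / 282 MHz = 0.947 m
βl = 2π·l/λ = 2π × 0.445 = 160°
tan(βl) = tan(160°) = -0.362
Z_in = Z_0·(Z_L + jZ_0·tanβl)/(Z_0 + jZ_L·tanβl)
     = 75·(191 − j27.2)/(75 − j69.2)

Z_in ≈ 117 + j80.5 Ω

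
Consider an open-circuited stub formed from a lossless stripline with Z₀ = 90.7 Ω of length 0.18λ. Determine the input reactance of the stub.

X_in ≈ -42.7 Ω (capacitive)

βl = 2π × 0.18 = 64.8°
tan(βl) = 2.13
For an open-circuited stub, Z_in = −jZ_0·cot(βl) = −jZ_0/tan(βl)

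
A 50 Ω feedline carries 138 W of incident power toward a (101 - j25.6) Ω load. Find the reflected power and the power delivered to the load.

P_reflected ≈ 19.2 W; P_delivered ≈ 119 W

|Γ| = |(51 − j25.6)/(151 − j25.6)| = 0.373
|Γ|² = 0.139
P_refl = |Γ|²·P_inc = 19.2 W, P_del = (1 − |Γ|²)·P_inc = 119 W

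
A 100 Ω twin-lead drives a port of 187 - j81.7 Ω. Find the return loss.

RL ≈ 7.96 dB

Γ = (87 − j81.7)/(287 − j81.7), |Γ| = 0.4
RL = −20·log₁₀|Γ| = −20·log₁₀(0.4)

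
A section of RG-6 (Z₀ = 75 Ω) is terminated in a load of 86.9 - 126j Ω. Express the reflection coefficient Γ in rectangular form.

Γ ≈ 0.423 − j0.449

Γ = (Z_L − Z_0)/(Z_L + Z_0) = (11.9 − j126)/(161.9 − j126)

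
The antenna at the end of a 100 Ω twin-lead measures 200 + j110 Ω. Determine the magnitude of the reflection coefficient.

Γ = (Z_L − Z_0)/(Z_L + Z_0) = (100 + j110)/(300 + j110)
|Γ| = 149/320

|Γ| ≈ 0.465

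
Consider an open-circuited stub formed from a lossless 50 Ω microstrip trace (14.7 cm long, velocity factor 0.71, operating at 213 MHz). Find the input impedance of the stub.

Z_in ≈ −j37.8 Ω

λ = v/f = 0.71·c / 213 MHz = 1 m
βl = 2π·l/λ = 2π × 0.147 = 52.9°
tan(βl) = 1.32
For an open-circuited stub, Z_in = −jZ_0·cot(βl) = −jZ_0/tan(βl)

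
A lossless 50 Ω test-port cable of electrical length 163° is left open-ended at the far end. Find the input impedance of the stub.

tan(βl) = -0.306
For an open-ended stub, Z_in = −jZ_0·cot(βl) = −jZ_0/tan(βl)

Z_in ≈ +j164 Ω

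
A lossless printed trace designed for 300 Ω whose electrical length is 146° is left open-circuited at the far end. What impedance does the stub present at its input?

Z_in ≈ +j445 Ω

tan(βl) = -0.675
For an open-circuited stub, Z_in = −jZ_0·cot(βl) = −jZ_0/tan(βl)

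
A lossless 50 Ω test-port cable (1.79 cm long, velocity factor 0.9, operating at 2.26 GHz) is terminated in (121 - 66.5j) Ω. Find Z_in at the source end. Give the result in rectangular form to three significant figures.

Z_in ≈ 18.3 − j20.8 Ω

λ = v/f = 0.9·c / 2.26 GHz = 0.119 m
βl = 2π·l/λ = 2π × 0.15 = 53.9°
tan(βl) = tan(53.9°) = 1.37
Z_in = Z_0·(Z_L + jZ_0·tanβl)/(Z_0 + jZ_L·tanβl)
     = 50·(121 + j2.16)/(141 + j166)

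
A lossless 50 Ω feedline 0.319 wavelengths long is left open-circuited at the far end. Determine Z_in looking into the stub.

Z_in ≈ +j23.1 Ω

βl = 2π × 0.319 = 115°
tan(βl) = -2.16
For an open-circuited stub, Z_in = −jZ_0·cot(βl) = −jZ_0/tan(βl)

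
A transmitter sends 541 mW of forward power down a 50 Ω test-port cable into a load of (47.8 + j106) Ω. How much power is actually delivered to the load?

|Γ| = |(-2.2 + j106)/(97.8 + j106)| = 0.735
|Γ|² = 0.54
P_refl = |Γ|²·P_inc = 292 mW, P_del = (1 − |Γ|²)·P_inc = 249 mW

P_delivered ≈ 249 mW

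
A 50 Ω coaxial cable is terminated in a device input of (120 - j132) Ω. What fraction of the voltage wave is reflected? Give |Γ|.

|Γ| ≈ 0.694

Γ = (Z_L − Z_0)/(Z_L + Z_0) = (70 − j132)/(170 − j132)
|Γ| = 149/215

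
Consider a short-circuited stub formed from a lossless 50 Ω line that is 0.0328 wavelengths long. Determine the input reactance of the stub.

X_in ≈ 10.5 Ω (inductive)

βl = 2π × 0.0328 = 11.8°
tan(βl) = 0.209
For a short-circuited stub, Z_in = jZ_0·tan(βl)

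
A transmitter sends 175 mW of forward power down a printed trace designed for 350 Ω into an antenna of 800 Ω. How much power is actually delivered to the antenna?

Γ = (800 − 350)/(800 + 350) = 0.391
|Γ|² = 0.153
P_refl = |Γ|²·P_inc = 26.8 mW, P_del = (1 − |Γ|²)·P_inc = 148 mW

P_delivered ≈ 148 mW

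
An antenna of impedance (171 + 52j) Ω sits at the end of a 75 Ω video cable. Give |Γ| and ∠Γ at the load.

Γ = (Z_L − Z_0)/(Z_L + Z_0) = (96 + j52)/(246 + j52)
|Γ| = 109/251 = 0.434

Γ ≈ 0.434 ∠ 16.5°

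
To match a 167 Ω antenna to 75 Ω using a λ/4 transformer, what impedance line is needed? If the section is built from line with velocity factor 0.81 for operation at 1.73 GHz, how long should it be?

Z_qwt = √(Z_0·R_L) = √(75 × 167) = √12520
λ = 0.81·c/f = 0.14 m, so l = λ/4 = 0.0351 m

Z_qwt ≈ 112 Ω; length ≈ 3.51 cm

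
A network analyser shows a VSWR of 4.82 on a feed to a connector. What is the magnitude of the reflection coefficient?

|Γ| = (S − 1)/(S + 1) = (4.82 − 1)/(4.82 + 1) = 3.82/5.82

|Γ| ≈ 0.656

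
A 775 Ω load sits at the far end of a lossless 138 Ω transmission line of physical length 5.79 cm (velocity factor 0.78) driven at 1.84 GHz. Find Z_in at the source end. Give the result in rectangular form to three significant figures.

Z_in ≈ 231 + j335 Ω

λ = v/f = 0.78·c / 1.84 GHz = 0.127 m
βl = 2π·l/λ = 2π × 0.455 = 164°
tan(βl) = tan(164°) = -0.289
Z_in = Z_0·(Z_L + jZ_0·tanβl)/(Z_0 + jZ_L·tanβl)
     = 138·(775 − j39.8)/(138 − j224)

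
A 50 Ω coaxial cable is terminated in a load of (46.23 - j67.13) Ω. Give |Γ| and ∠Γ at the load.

Γ = (Z_L − Z_0)/(Z_L + Z_0) = (-3.77 − j67.13)/(96.23 − j67.13)
|Γ| = 67.2/117 = 0.573

Γ ≈ 0.573 ∠ -58.3°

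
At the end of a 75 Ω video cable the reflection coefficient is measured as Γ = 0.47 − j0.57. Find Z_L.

Z_L ≈ 56.2 − j141 Ω

Z_L = Z_0·(1 + Γ)/(1 − Γ) = 75·(1.47 − j0.57)/(0.53 + j0.57)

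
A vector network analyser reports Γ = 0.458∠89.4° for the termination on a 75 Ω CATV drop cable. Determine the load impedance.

Z_L = Z_0·(1 + Γ)/(1 − Γ) = 75·(1 + j0.458)/(0.995 − j0.458)

Z_L ≈ 49.4 + j57.2 Ω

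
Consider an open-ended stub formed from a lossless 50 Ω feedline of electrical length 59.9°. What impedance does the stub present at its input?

Z_in ≈ −j29 Ω

tan(βl) = 1.73
For an open-ended stub, Z_in = −jZ_0·cot(βl) = −jZ_0/tan(βl)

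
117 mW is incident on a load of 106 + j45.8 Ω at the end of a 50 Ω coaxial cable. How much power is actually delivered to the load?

|Γ| = |(56 + j45.8)/(156 + j45.8)| = 0.445
|Γ|² = 0.198
P_refl = |Γ|²·P_inc = 23.2 mW, P_del = (1 − |Γ|²)·P_inc = 93.8 mW

P_delivered ≈ 93.8 mW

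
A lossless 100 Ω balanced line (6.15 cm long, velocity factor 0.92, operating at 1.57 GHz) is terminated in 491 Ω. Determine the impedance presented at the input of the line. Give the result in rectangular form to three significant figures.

λ = v/f = 0.92·c / 1.57 GHz = 0.176 m
βl = 2π·l/λ = 2π × 0.35 = 126°
tan(βl) = tan(126°) = -1.38
Z_in = Z_0·(Z_L + jZ_0·tanβl)/(Z_0 + jZ_L·tanβl)
     = 100·(491 − j138)/(100 − j677)

Z_in ≈ 30.4 + j68 Ω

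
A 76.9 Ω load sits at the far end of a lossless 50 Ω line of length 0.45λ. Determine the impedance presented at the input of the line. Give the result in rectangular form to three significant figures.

βl = 2π × 0.45 = 162°
tan(βl) = tan(162°) = -0.325
Z_in = Z_0·(Z_L + jZ_0·tanβl)/(Z_0 + jZ_L·tanβl)
     = 50·(76.9 − j16.2)/(50 − j25)

Z_in ≈ 68 + j17.8 Ω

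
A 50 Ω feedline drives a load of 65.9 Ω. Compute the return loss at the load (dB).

Γ = (65.9 − 50)/(65.9 + 50) = 0.137
RL = −20·log₁₀|Γ| = −20·log₁₀(0.137)

RL ≈ 17.3 dB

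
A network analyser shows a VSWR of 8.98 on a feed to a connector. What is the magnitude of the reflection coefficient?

|Γ| = (S − 1)/(S + 1) = (8.98 − 1)/(8.98 + 1) = 7.98/9.98

|Γ| ≈ 0.8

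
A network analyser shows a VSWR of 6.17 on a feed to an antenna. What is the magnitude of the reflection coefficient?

|Γ| ≈ 0.721

|Γ| = (S − 1)/(S + 1) = (6.17 − 1)/(6.17 + 1) = 5.17/7.17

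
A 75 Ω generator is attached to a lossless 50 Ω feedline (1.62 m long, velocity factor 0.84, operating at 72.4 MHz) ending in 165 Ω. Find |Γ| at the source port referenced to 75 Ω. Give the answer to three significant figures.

λ = v/f = 0.84·c / 72.4 MHz = 3.48 m
βl = 2π·l/λ = 2π × 0.465 = 168°
tan(βl) = -0.221
Z_in = Z_0·(Z_L + jZ_0·tanβl)/(Z_0 + jZ_L·tanβl) = 113 + j71.3 Ω
Γ_s = (Z_in − Z_s)/(Z_in + Z_s) = (38.1 + j71.3)/(188 + j71.3), |Γ_s| = 0.402

|Γ| ≈ 0.402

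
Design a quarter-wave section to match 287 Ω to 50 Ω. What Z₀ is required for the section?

Z_qwt = √(Z_0·R_L) = √(50 × 287) = √14350

Z_qwt ≈ 120 Ω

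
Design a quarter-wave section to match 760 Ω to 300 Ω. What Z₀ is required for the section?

Z_qwt ≈ 477 Ω

Z_qwt = √(Z_0·R_L) = √(300 × 760) = √228000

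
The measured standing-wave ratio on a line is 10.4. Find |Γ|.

|Γ| = (S − 1)/(S + 1) = (10.4 − 1)/(10.4 + 1) = 9.4/11.4

|Γ| ≈ 0.825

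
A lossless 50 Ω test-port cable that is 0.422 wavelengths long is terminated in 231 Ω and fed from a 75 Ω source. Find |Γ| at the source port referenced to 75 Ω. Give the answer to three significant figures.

βl = 2π × 0.422 = 152°
tan(βl) = -0.534
Z_in = Z_0·(Z_L + jZ_0·tanβl)/(Z_0 + jZ_L·tanβl) = 41.9 + j76.7 Ω
Γ_s = (Z_in − Z_s)/(Z_in + Z_s) = (-33.1 + j76.7)/(117 + j76.7), |Γ_s| = 0.597

|Γ| ≈ 0.597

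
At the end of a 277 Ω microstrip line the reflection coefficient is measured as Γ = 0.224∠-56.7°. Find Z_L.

Z_L = Z_0·(1 + Γ)/(1 − Γ) = 277·(1.12 − j0.187)/(0.877 + j0.187)

Z_L ≈ 327 − j129 Ω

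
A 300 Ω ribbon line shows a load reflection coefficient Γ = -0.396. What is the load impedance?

Z_L ≈ 130 Ω

Z_L = Z_0·(1 + Γ)/(1 − Γ) = 300·(0.604)/(1.4)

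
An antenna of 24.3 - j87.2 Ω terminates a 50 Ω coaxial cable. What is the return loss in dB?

RL ≈ 2.01 dB

Γ = (-25.7 − j87.2)/(74.3 − j87.2), |Γ| = 0.794
RL = −20·log₁₀|Γ| = −20·log₁₀(0.794)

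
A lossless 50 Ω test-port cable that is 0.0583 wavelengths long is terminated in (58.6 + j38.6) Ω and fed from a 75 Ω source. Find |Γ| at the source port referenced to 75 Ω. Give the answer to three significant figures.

|Γ| ≈ 0.172

βl = 2π × 0.0583 = 21°
tan(βl) = 0.384
Z_in = Z_0·(Z_L + jZ_0·tanβl)/(Z_0 + jZ_L·tanβl) = 96.4 + j20.5 Ω
Γ_s = (Z_in − Z_s)/(Z_in + Z_s) = (21.4 + j20.5)/(171 + j20.5), |Γ_s| = 0.172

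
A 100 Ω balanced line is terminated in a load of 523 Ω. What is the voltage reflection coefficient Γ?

Γ = 0.679

Γ = (Z_L − Z_0)/(Z_L + Z_0) = (523 − 100)/(523 + 100) = 423/623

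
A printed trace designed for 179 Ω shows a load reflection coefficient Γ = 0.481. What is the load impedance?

Z_L = Z_0·(1 + Γ)/(1 − Γ) = 179·(1.48)/(0.519)

Z_L ≈ 511 Ω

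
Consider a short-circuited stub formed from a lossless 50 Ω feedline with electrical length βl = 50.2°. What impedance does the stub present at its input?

tan(βl) = 1.2
For a short-circuited stub, Z_in = jZ_0·tan(βl)

Z_in ≈ +j60 Ω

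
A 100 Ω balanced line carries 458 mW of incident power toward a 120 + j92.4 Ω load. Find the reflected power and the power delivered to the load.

P_reflected ≈ 71.9 mW; P_delivered ≈ 386 mW

|Γ| = |(20 + j92.4)/(220 + j92.4)| = 0.396
|Γ|² = 0.157
P_refl = |Γ|²·P_inc = 71.9 mW, P_del = (1 − |Γ|²)·P_inc = 386 mW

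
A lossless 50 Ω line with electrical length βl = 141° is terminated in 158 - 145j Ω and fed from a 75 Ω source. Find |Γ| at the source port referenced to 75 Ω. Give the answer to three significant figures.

|Γ| ≈ 0.679

tan(βl) = -0.81
Z_in = Z_0·(Z_L + jZ_0·tanβl)/(Z_0 + jZ_L·tanβl) = 31.3 + j78.2 Ω
Γ_s = (Z_in − Z_s)/(Z_in + Z_s) = (-43.7 + j78.2)/(106 + j78.2), |Γ_s| = 0.679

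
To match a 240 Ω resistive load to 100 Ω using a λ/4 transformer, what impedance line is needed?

Z_qwt = √(Z_0·R_L) = √(100 × 240) = √24000

Z_qwt ≈ 155 Ω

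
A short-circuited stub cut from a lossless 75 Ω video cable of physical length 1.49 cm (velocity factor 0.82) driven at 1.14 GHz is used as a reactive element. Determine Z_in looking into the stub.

Z_in ≈ +j34.7 Ω

λ = v/f = 0.82·c / 1.14 GHz = 0.216 m
βl = 2π·l/λ = 2π × 0.069 = 24.9°
tan(βl) = 0.463
For a short-circuited stub, Z_in = jZ_0·tan(βl)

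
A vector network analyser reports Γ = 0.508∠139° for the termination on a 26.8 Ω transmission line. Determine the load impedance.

Z_L ≈ 9.82 + j8.82 Ω

Z_L = Z_0·(1 + Γ)/(1 − Γ) = 26.8·(0.617 + j0.333)/(1.38 − j0.333)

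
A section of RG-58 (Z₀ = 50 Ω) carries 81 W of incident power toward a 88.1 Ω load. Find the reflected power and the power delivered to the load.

Γ = (88.1 − 50)/(88.1 + 50) = 0.276
|Γ|² = 0.0761
P_refl = |Γ|²·P_inc = 6.17 W, P_del = (1 − |Γ|²)·P_inc = 74.8 W

P_reflected ≈ 6.17 W; P_delivered ≈ 74.8 W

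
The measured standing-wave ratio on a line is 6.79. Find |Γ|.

|Γ| ≈ 0.743

|Γ| = (S − 1)/(S + 1) = (6.79 − 1)/(6.79 + 1) = 5.79/7.79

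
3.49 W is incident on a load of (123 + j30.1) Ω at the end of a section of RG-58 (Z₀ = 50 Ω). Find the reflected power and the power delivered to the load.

P_reflected ≈ 0.706 W; P_delivered ≈ 2.78 W

|Γ| = |(73 + j30.1)/(173 + j30.1)| = 0.45
|Γ|² = 0.202
P_refl = |Γ|²·P_inc = 0.706 W, P_del = (1 − |Γ|²)·P_inc = 2.78 W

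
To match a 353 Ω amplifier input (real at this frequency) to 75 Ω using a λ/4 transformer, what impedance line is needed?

Z_qwt ≈ 163 Ω

Z_qwt = √(Z_0·R_L) = √(75 × 353) = √26480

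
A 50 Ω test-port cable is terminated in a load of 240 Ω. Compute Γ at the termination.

Γ = 0.655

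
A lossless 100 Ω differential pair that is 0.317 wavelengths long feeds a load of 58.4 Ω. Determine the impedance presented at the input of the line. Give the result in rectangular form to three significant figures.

Z_in ≈ 129 − j54.5 Ω

βl = 2π × 0.317 = 114°
tan(βl) = tan(114°) = -2.23
Z_in = Z_0·(Z_L + jZ_0·tanβl)/(Z_0 + jZ_L·tanβl)
     = 100·(58.4 − j223)/(100 − j130)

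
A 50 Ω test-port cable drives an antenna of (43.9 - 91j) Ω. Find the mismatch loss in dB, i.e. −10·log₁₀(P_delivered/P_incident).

mismatch loss ≈ 2.89 dB

Γ = (-6.1 − j91)/(93.9 − j91), |Γ| = 0.697
|Γ|² = 0.486, so P_del/P_inc = 1 − |Γ|² = 0.514
ML = −10·log₁₀(1 − |Γ|²)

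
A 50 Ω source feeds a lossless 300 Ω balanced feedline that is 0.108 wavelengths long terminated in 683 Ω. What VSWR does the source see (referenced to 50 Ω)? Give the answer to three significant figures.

VSWR ≈ 9.4

βl = 2π × 0.108 = 38.9°
tan(βl) = 0.806
Z_in = Z_0·(Z_L + jZ_0·tanβl)/(Z_0 + jZ_L·tanβl) = 258 − j232 Ω
Γ_s = (Z_in − Z_s)/(Z_in + Z_s) = (208 − j232)/(308 − j232), |Γ_s| = 0.808
VSWR = (1 + |Γ_s|)/(1 − |Γ_s|)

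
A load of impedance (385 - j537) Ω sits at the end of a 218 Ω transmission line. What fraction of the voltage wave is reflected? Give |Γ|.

|Γ| ≈ 0.696

Γ = (Z_L − Z_0)/(Z_L + Z_0) = (167 − j537)/(603 − j537)
|Γ| = 562/807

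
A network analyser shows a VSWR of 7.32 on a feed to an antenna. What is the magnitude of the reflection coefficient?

|Γ| ≈ 0.76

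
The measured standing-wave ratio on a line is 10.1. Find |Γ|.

|Γ| ≈ 0.82

|Γ| = (S − 1)/(S + 1) = (10.1 − 1)/(10.1 + 1) = 9.1/11.1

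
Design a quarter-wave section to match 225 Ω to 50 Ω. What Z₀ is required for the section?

Z_qwt ≈ 106 Ω

Z_qwt = √(Z_0·R_L) = √(50 × 225) = √11250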